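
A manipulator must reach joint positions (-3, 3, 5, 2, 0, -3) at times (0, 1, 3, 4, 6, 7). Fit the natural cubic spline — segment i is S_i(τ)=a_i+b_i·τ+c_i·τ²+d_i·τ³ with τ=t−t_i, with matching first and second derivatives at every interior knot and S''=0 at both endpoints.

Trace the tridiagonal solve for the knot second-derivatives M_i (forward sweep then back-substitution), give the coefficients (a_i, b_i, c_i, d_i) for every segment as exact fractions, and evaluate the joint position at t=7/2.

  seg 0: a=-3 b=3285/494 c=0 d=-321/494
  seg 1: a=3 b=1161/247 c=-963/494 d=49/988
  seg 2: a=5 b=-618/247 c=-408/247 d=15/13
  seg 3: a=2 b=-579/247 c=447/247 d=-281/494
  seg 4: a=0 b=-477/247 c=-396/247 d=132/247
S(7/2) = 529/152

Δ: Δ0=6, Δ1=1, Δ2=-3, Δ3=-1, Δ4=-3
row 1: diag=6, rhs=-30; c'=1/3, d'=-5
row 2: denom=6−2·1/3=16/3; d'=(-24−2·-5)/(16/3)=-21/8
row 3: denom=6−1·3/16=93/16; d'=(12−1·-21/8)/(93/16)=78/31
row 4: denom=6−2·32/93=494/93; d'=(-12−2·78/31)/(494/93)=-792/247
back: M4=-792/247
back: M3=78/31−32/93·-792/247=894/247
back: M2=-21/8−3/16·894/247=-816/247
back: M1=-5−1/3·-816/247=-963/247
M: M0=0, M1=-963/247, M2=-816/247, M3=894/247, M4=-792/247, M5=0
seg 0: a=-3, c=M0/2=0, d=(M1−M0)/(6·1)=-321/494, b=Δ0−h0·(2M0+M1)/6=3285/494
seg 1: a=3, c=M1/2=-963/494, d=(M2−M1)/(6·2)=49/988, b=Δ1−h1·(2M1+M2)/6=1161/247
seg 2: a=5, c=M2/2=-408/247, d=(M3−M2)/(6·1)=15/13, b=Δ2−h2·(2M2+M3)/6=-618/247
seg 3: a=2, c=M3/2=447/247, d=(M4−M3)/(6·2)=-281/494, b=Δ3−h3·(2M3+M4)/6=-579/247
seg 4: a=0, c=M4/2=-396/247, d=(M5−M4)/(6·1)=132/247, b=Δ4−h4·(2M4+M5)/6=-477/247
t_q=7/2 → seg 2, τ=1/2; S=5+-618/247·τ+-408/247·τ²+15/13·τ³=529/152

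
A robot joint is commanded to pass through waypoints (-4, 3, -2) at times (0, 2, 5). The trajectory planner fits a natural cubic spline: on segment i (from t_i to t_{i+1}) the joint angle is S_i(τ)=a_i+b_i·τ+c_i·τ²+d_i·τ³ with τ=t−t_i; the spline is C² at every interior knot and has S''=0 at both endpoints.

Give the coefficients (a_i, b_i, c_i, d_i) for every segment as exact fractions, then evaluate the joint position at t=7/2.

Δ: Δ0=7/2, Δ1=-5/3
row 1: diag=10, rhs=-31; c'=3/10, d'=-31/10
back: M1=-31/10
M: M0=0, M1=-31/10, M2=0
seg 0: a=-4, c=M0/2=0, d=(M1−M0)/(6·2)=-31/120, b=Δ0−h0·(2M0+M1)/6=68/15
seg 1: a=3, c=M1/2=-31/20, d=(M2−M1)/(6·3)=31/180, b=Δ1−h1·(2M1+M2)/6=43/30
t_q=7/2 → seg 1, τ=3/2; S=3+43/30·τ+-31/20·τ²+31/180·τ³=359/160

  seg 0: a=-4 b=68/15 c=0 d=-31/120
  seg 1: a=3 b=43/30 c=-31/20 d=31/180
S(7/2) = 359/160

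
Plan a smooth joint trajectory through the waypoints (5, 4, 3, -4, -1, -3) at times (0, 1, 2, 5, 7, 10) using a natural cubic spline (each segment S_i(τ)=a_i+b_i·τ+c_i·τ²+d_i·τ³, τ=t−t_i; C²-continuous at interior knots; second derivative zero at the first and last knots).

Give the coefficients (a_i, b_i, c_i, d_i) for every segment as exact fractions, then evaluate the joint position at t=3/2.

  seg 0: a=5 b=-359/327 c=0 d=32/327
  seg 1: a=4 b=-263/327 c=32/109 d=-160/327
  seg 2: a=3 b=-551/327 c=-128/109 d=940/2943
  seg 3: a=-4 b=-35/327 c=556/327 d=-391/872
  seg 4: a=-1 b=859/654 c=-1295/1308 d=1295/11772
S(3/2) = 787/218

Δ: Δ0=-1, Δ1=-1, Δ2=-7/3, Δ3=3/2, Δ4=-2/3
row 1: diag=4, rhs=0; c'=1/4, d'=0
row 2: denom=8−1·1/4=31/4; d'=(-8−1·0)/(31/4)=-32/31
row 3: denom=10−3·12/31=274/31; d'=(23−3·-32/31)/(274/31)=809/274
row 4: denom=10−2·31/137=1308/137; d'=(-13−2·809/274)/(1308/137)=-1295/654
back: M4=-1295/654
back: M3=809/274−31/137·-1295/654=1112/327
back: M2=-32/31−12/31·1112/327=-256/109
back: M1=0−1/4·-256/109=64/109
M: M0=0, M1=64/109, M2=-256/109, M3=1112/327, M4=-1295/654, M5=0
seg 0: a=5, c=M0/2=0, d=(M1−M0)/(6·1)=32/327, b=Δ0−h0·(2M0+M1)/6=-359/327
seg 1: a=4, c=M1/2=32/109, d=(M2−M1)/(6·1)=-160/327, b=Δ1−h1·(2M1+M2)/6=-263/327
seg 2: a=3, c=M2/2=-128/109, d=(M3−M2)/(6·3)=940/2943, b=Δ2−h2·(2M2+M3)/6=-551/327
seg 3: a=-4, c=M3/2=556/327, d=(M4−M3)/(6·2)=-391/872, b=Δ3−h3·(2M3+M4)/6=-35/327
seg 4: a=-1, c=M4/2=-1295/1308, d=(M5−M4)/(6·3)=1295/11772, b=Δ4−h4·(2M4+M5)/6=859/654
t_q=3/2 → seg 1, τ=1/2; S=4+-263/327·τ+32/109·τ²+-160/327·τ³=787/218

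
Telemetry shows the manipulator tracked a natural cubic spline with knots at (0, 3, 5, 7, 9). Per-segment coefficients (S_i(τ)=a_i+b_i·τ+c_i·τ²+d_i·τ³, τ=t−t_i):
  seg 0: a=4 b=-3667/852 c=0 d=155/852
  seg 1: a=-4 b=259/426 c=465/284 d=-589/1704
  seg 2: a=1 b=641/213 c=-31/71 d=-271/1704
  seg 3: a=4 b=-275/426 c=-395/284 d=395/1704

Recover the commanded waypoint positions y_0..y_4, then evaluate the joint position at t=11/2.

y_0 = S_0(0) = a_0 = 4
y_1 = S_1(0) = a_1 = -4
y_2 = S_2(0) = a_2 = 1
y_3 = S_3(0) = a_3 = 4
y_4 = S_3(2) = -1
t_q=11/2 is in segment 2 (τ=1/2); S_2(τ)=10795/4544

y_0=4 y_1=-4 y_2=1 y_3=4 y_4=-1
S(11/2) = 10795/4544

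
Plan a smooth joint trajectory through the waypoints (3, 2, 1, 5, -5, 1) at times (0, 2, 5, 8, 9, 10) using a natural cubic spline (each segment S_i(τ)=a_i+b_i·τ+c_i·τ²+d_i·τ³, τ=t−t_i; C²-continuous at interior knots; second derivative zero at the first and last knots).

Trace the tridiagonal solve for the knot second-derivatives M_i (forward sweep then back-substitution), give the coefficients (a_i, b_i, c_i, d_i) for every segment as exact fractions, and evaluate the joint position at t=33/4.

Δ: Δ0=-1/2, Δ1=-1/3, Δ2=4/3, Δ3=-10, Δ4=6
row 1: diag=10, rhs=1; c'=3/10, d'=1/10
row 2: denom=12−3·3/10=111/10; d'=(10−3·1/10)/(111/10)=97/111
row 3: denom=8−3·10/37=266/37; d'=(-68−3·97/111)/(266/37)=-2613/266
row 4: denom=4−1·37/266=1027/266; d'=(96−1·-2613/266)/(1027/266)=28149/1027
back: M4=28149/1027
back: M3=-2613/266−37/266·28149/1027=-14004/1027
back: M2=97/111−10/37·-14004/1027=14047/3081
back: M1=1/10−3/10·14047/3081=-1302/1027
M: M0=0, M1=-1302/1027, M2=14047/3081, M3=-14004/1027, M4=28149/1027, M5=0
seg 0: a=3, c=M0/2=0, d=(M1−M0)/(6·2)=-217/2054, b=Δ0−h0·(2M0+M1)/6=-159/2054
seg 1: a=2, c=M1/2=-651/1027, d=(M2−M1)/(6·3)=1381/4266, b=Δ1−h1·(2M1+M2)/6=-2763/2054
seg 2: a=1, c=M2/2=14047/6162, d=(M3−M2)/(6·3)=-56059/55458, b=Δ2−h2·(2M2+M3)/6=3689/1027
seg 3: a=5, c=M3/2=-7002/1027, d=(M4−M3)/(6·1)=14051/2054, b=Δ3−h3·(2M3+M4)/6=-20587/2054
seg 4: a=-5, c=M4/2=28149/2054, d=(M5−M4)/(6·1)=-9383/2054, b=Δ4−h4·(2M4+M5)/6=-3221/1027
t_q=33/4 → seg 3, τ=1/4; S=5+-20587/2054·τ+-7002/1027·τ²+14051/2054·τ³=285923/131456

  seg 0: a=3 b=-159/2054 c=0 d=-217/2054
  seg 1: a=2 b=-2763/2054 c=-651/1027 d=1381/4266
  seg 2: a=1 b=3689/1027 c=14047/6162 d=-56059/55458
  seg 3: a=5 b=-20587/2054 c=-7002/1027 d=14051/2054
  seg 4: a=-5 b=-3221/1027 c=28149/2054 d=-9383/2054
S(33/4) = 285923/131456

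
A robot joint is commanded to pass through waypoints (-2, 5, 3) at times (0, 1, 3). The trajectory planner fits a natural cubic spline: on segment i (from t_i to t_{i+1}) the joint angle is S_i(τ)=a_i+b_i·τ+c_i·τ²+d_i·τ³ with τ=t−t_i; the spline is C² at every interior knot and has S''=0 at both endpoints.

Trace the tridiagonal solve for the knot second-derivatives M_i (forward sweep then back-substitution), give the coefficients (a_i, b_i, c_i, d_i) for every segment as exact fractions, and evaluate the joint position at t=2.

Δ: Δ0=7, Δ1=-1
row 1: diag=6, rhs=-48; c'=1/3, d'=-8
back: M1=-8
M: M0=0, M1=-8, M2=0
seg 0: a=-2, c=M0/2=0, d=(M1−M0)/(6·1)=-4/3, b=Δ0−h0·(2M0+M1)/6=25/3
seg 1: a=5, c=M1/2=-4, d=(M2−M1)/(6·2)=2/3, b=Δ1−h1·(2M1+M2)/6=13/3
t_q=2 → seg 1, τ=1; S=5+13/3·τ+-4·τ²+2/3·τ³=6

  seg 0: a=-2 b=25/3 c=0 d=-4/3
  seg 1: a=5 b=13/3 c=-4 d=2/3
S(2) = 6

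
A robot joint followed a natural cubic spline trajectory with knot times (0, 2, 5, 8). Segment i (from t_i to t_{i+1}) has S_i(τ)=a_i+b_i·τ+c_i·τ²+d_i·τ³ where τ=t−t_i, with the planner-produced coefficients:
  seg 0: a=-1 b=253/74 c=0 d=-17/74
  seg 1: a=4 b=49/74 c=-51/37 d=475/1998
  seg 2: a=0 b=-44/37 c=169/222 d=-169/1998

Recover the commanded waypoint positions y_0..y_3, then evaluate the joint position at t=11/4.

y_0=-1 y_1=4 y_2=0 y_3=1
S(11/4) = 18099/4736

y_0 = S_0(0) = a_0 = -1
y_1 = S_1(0) = a_1 = 4
y_2 = S_2(0) = a_2 = 0
y_3 = S_2(3) = 1
t_q=11/4 is in segment 1 (τ=3/4); S_1(τ)=18099/4736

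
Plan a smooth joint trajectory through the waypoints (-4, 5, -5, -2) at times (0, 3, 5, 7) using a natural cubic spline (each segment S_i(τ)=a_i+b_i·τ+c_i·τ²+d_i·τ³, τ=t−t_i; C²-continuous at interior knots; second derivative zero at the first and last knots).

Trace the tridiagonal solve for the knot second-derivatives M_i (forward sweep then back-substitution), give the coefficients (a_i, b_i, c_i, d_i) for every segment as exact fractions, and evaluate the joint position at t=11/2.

  seg 0: a=-4 b=459/76 c=0 d=-77/228
  seg 1: a=5 b=-117/38 c=-231/76 d=79/76
  seg 2: a=-5 b=-105/38 c=243/76 d=-81/152
S(11/2) = -6869/1216

Δ: Δ0=3, Δ1=-5, Δ2=3/2
row 1: diag=10, rhs=-48; c'=1/5, d'=-24/5
row 2: denom=8−2·1/5=38/5; d'=(39−2·-24/5)/(38/5)=243/38
back: M2=243/38
back: M1=-24/5−1/5·243/38=-231/38
M: M0=0, M1=-231/38, M2=243/38, M3=0
seg 0: a=-4, c=M0/2=0, d=(M1−M0)/(6·3)=-77/228, b=Δ0−h0·(2M0+M1)/6=459/76
seg 1: a=5, c=M1/2=-231/76, d=(M2−M1)/(6·2)=79/76, b=Δ1−h1·(2M1+M2)/6=-117/38
seg 2: a=-5, c=M2/2=243/76, d=(M3−M2)/(6·2)=-81/152, b=Δ2−h2·(2M2+M3)/6=-105/38
t_q=11/2 → seg 2, τ=1/2; S=-5+-105/38·τ+243/76·τ²+-81/152·τ³=-6869/1216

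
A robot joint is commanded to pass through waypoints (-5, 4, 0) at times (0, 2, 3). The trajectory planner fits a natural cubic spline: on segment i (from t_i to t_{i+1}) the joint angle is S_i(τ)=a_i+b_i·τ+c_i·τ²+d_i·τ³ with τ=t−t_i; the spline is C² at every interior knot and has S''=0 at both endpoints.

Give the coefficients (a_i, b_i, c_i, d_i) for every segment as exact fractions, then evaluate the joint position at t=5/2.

  seg 0: a=-5 b=22/3 c=0 d=-17/24
  seg 1: a=4 b=-7/6 c=-17/4 d=17/12
S(5/2) = 81/32

Δ: Δ0=9/2, Δ1=-4
row 1: diag=6, rhs=-51; c'=1/6, d'=-17/2
back: M1=-17/2
M: M0=0, M1=-17/2, M2=0
seg 0: a=-5, c=M0/2=0, d=(M1−M0)/(6·2)=-17/24, b=Δ0−h0·(2M0+M1)/6=22/3
seg 1: a=4, c=M1/2=-17/4, d=(M2−M1)/(6·1)=17/12, b=Δ1−h1·(2M1+M2)/6=-7/6
t_q=5/2 → seg 1, τ=1/2; S=4+-7/6·τ+-17/4·τ²+17/12·τ³=81/32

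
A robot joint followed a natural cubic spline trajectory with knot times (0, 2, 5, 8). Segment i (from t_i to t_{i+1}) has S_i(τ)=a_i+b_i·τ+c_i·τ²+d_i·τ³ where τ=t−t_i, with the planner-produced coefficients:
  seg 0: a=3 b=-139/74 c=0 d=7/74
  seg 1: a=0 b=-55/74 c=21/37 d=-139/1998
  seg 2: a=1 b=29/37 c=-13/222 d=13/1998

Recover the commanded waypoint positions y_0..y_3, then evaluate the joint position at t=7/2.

y_0 = S_0(0) = a_0 = 3
y_1 = S_1(0) = a_1 = 0
y_2 = S_2(0) = a_2 = 1
y_3 = S_2(3) = 3
t_q=7/2 is in segment 1 (τ=3/2); S_1(τ)=-43/592

y_0=3 y_1=0 y_2=1 y_3=3
S(7/2) = -43/592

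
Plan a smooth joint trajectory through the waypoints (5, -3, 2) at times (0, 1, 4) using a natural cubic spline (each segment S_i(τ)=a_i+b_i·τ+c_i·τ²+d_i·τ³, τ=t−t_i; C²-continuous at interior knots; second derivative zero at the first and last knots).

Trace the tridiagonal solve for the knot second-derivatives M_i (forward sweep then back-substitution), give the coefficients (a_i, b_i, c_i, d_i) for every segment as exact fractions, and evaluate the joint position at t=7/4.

  seg 0: a=5 b=-221/24 c=0 d=29/24
  seg 1: a=-3 b=-67/12 c=29/8 d=-29/72
S(7/4) = -2723/512

Δ: Δ0=-8, Δ1=5/3
row 1: diag=8, rhs=58; c'=3/8, d'=29/4
back: M1=29/4
M: M0=0, M1=29/4, M2=0
seg 0: a=5, c=M0/2=0, d=(M1−M0)/(6·1)=29/24, b=Δ0−h0·(2M0+M1)/6=-221/24
seg 1: a=-3, c=M1/2=29/8, d=(M2−M1)/(6·3)=-29/72, b=Δ1−h1·(2M1+M2)/6=-67/12
t_q=7/4 → seg 1, τ=3/4; S=-3+-67/12·τ+29/8·τ²+-29/72·τ³=-2723/512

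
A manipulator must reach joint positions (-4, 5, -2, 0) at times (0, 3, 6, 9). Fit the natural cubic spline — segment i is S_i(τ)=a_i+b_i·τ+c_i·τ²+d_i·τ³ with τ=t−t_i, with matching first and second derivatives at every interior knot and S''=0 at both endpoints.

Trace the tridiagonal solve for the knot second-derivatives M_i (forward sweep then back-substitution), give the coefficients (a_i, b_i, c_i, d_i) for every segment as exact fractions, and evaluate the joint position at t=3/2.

Δ: Δ0=3, Δ1=-7/3, Δ2=2/3
row 1: diag=12, rhs=-32; c'=1/4, d'=-8/3
row 2: denom=12−3·1/4=45/4; d'=(18−3·-8/3)/(45/4)=104/45
back: M2=104/45
back: M1=-8/3−1/4·104/45=-146/45
M: M0=0, M1=-146/45, M2=104/45, M3=0
seg 0: a=-4, c=M0/2=0, d=(M1−M0)/(6·3)=-73/405, b=Δ0−h0·(2M0+M1)/6=208/45
seg 1: a=5, c=M1/2=-73/45, d=(M2−M1)/(6·3)=25/81, b=Δ1−h1·(2M1+M2)/6=-11/45
seg 2: a=-2, c=M2/2=52/45, d=(M3−M2)/(6·3)=-52/405, b=Δ2−h2·(2M2+M3)/6=-74/45
t_q=3/2 → seg 0, τ=3/2; S=-4+208/45·τ+0·τ²+-73/405·τ³=93/40

  seg 0: a=-4 b=208/45 c=0 d=-73/405
  seg 1: a=5 b=-11/45 c=-73/45 d=25/81
  seg 2: a=-2 b=-74/45 c=52/45 d=-52/405
S(3/2) = 93/40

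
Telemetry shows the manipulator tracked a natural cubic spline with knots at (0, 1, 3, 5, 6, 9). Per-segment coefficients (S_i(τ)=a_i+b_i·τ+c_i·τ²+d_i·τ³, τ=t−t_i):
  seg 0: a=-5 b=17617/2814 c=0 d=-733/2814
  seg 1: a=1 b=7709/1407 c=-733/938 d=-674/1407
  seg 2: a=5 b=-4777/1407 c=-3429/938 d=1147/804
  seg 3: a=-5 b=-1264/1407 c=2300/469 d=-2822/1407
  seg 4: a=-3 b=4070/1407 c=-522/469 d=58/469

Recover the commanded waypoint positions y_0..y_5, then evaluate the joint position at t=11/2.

y_0 = S_0(0) = a_0 = -5
y_1 = S_1(0) = a_1 = 1
y_2 = S_2(0) = a_2 = 5
y_3 = S_3(0) = a_3 = -5
y_4 = S_4(0) = a_4 = -3
y_5 = S_4(3) = -1
t_q=11/2 is in segment 3 (τ=1/2); S_3(τ)=-1199/268

y_0=-5 y_1=1 y_2=5 y_3=-5 y_4=-3 y_5=-1
S(11/2) = -1199/268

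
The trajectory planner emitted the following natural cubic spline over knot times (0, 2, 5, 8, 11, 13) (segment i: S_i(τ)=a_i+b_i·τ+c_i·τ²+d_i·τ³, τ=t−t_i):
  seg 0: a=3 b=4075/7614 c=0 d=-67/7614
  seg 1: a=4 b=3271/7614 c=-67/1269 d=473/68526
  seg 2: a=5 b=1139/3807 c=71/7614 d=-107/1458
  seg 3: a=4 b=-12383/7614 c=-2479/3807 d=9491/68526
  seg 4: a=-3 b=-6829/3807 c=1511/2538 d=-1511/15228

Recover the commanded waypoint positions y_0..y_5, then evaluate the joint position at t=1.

y_0 = S_0(0) = a_0 = 3
y_1 = S_1(0) = a_1 = 4
y_2 = S_2(0) = a_2 = 5
y_3 = S_3(0) = a_3 = 4
y_4 = S_4(0) = a_4 = -3
y_5 = S_4(2) = -5
t_q=1 is in segment 0 (τ=1); S_0(τ)=4475/1269

y_0=3 y_1=4 y_2=5 y_3=4 y_4=-3 y_5=-5
S(1) = 4475/1269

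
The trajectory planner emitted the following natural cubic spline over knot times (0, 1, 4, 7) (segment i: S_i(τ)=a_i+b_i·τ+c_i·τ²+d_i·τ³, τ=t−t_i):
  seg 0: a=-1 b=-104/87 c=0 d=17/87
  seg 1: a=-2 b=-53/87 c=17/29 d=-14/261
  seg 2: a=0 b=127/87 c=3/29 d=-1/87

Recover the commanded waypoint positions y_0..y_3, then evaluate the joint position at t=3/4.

y_0=-1 y_1=-2 y_2=0 y_3=5
S(3/4) = -3367/1856

y_0 = S_0(0) = a_0 = -1
y_1 = S_1(0) = a_1 = -2
y_2 = S_2(0) = a_2 = 0
y_3 = S_2(3) = 5
t_q=3/4 is in segment 0 (τ=3/4); S_0(τ)=-3367/1856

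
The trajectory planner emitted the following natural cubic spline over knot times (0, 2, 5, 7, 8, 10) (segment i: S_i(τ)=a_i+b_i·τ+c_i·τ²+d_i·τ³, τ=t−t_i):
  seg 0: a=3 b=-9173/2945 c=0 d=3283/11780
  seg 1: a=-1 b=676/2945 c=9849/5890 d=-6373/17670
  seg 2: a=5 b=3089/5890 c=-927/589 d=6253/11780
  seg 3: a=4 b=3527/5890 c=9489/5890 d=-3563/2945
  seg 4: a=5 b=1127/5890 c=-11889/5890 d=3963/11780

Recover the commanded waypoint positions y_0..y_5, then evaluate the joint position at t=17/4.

y_0 = S_0(0) = a_0 = 3
y_1 = S_1(0) = a_1 = -1
y_2 = S_2(0) = a_2 = 5
y_3 = S_3(0) = a_3 = 4
y_4 = S_4(0) = a_4 = 5
y_5 = S_4(2) = 0
t_q=17/4 is in segment 1 (τ=9/4); S_1(τ)=292033/75392

y_0=3 y_1=-1 y_2=5 y_3=4 y_4=5 y_5=0
S(17/4) = 292033/75392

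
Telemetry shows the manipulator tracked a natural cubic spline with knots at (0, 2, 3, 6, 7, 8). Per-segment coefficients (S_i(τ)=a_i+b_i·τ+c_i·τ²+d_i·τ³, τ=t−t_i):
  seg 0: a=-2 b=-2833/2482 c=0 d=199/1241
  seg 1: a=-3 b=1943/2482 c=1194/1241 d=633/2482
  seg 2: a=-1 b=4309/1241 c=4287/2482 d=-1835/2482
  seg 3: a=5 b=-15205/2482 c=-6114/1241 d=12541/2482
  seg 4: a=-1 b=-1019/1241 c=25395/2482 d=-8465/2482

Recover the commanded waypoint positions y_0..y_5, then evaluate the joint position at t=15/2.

y_0=-2 y_1=-3 y_2=-1 y_3=5 y_4=-1 y_5=5
S(15/2) = 14317/19856

y_0 = S_0(0) = a_0 = -2
y_1 = S_1(0) = a_1 = -3
y_2 = S_2(0) = a_2 = -1
y_3 = S_3(0) = a_3 = 5
y_4 = S_4(0) = a_4 = -1
y_5 = S_4(1) = 5
t_q=15/2 is in segment 4 (τ=1/2); S_4(τ)=14317/19856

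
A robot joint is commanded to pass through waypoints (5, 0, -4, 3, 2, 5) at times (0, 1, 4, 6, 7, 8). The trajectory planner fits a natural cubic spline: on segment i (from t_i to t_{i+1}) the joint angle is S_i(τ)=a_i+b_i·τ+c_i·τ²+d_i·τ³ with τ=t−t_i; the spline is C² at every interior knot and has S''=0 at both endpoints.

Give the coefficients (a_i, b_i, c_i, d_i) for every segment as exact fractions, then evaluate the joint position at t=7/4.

  seg 0: a=5 b=-9413/1806 c=0 d=383/1806
  seg 1: a=0 b=-4132/903 c=383/602 d=803/5418
  seg 2: a=-4 b=5857/1806 c=593/301 d=-1663/1806
  seg 3: a=3 b=19/258 c=-1070/301 d=4481/1806
  seg 4: a=2 b=368/903 c=2341/602 d=-2341/1806
S(7/4) = -116027/38528

Δ: Δ0=-5, Δ1=-4/3, Δ2=7/2, Δ3=-1, Δ4=3
row 1: diag=8, rhs=22; c'=3/8, d'=11/4
row 2: denom=10−3·3/8=71/8; d'=(29−3·11/4)/(71/8)=166/71
row 3: denom=6−2·16/71=394/71; d'=(-27−2·166/71)/(394/71)=-2249/394
row 4: denom=4−1·71/394=1505/394; d'=(24−1·-2249/394)/(1505/394)=2341/301
back: M4=2341/301
back: M3=-2249/394−71/394·2341/301=-2140/301
back: M2=166/71−16/71·-2140/301=1186/301
back: M1=11/4−3/8·1186/301=383/301
M: M0=0, M1=383/301, M2=1186/301, M3=-2140/301, M4=2341/301, M5=0
seg 0: a=5, c=M0/2=0, d=(M1−M0)/(6·1)=383/1806, b=Δ0−h0·(2M0+M1)/6=-9413/1806
seg 1: a=0, c=M1/2=383/602, d=(M2−M1)/(6·3)=803/5418, b=Δ1−h1·(2M1+M2)/6=-4132/903
seg 2: a=-4, c=M2/2=593/301, d=(M3−M2)/(6·2)=-1663/1806, b=Δ2−h2·(2M2+M3)/6=5857/1806
seg 3: a=3, c=M3/2=-1070/301, d=(M4−M3)/(6·1)=4481/1806, b=Δ3−h3·(2M3+M4)/6=19/258
seg 4: a=2, c=M4/2=2341/602, d=(M5−M4)/(6·1)=-2341/1806, b=Δ4−h4·(2M4+M5)/6=368/903
t_q=7/4 → seg 1, τ=3/4; S=0+-4132/903·τ+383/602·τ²+803/5418·τ³=-116027/38528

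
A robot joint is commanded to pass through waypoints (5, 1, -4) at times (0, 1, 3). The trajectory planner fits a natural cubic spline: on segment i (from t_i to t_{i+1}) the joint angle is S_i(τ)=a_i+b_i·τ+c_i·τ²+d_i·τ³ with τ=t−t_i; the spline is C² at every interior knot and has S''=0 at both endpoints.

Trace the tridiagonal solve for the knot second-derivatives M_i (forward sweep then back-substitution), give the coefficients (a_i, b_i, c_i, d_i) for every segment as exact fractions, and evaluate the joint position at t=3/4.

Δ: Δ0=-4, Δ1=-5/2
row 1: diag=6, rhs=9; c'=1/3, d'=3/2
back: M1=3/2
M: M0=0, M1=3/2, M2=0
seg 0: a=5, c=M0/2=0, d=(M1−M0)/(6·1)=1/4, b=Δ0−h0·(2M0+M1)/6=-17/4
seg 1: a=1, c=M1/2=3/4, d=(M2−M1)/(6·2)=-1/8, b=Δ1−h1·(2M1+M2)/6=-7/2
t_q=3/4 → seg 0, τ=3/4; S=5+-17/4·τ+0·τ²+1/4·τ³=491/256

  seg 0: a=5 b=-17/4 c=0 d=1/4
  seg 1: a=1 b=-7/2 c=3/4 d=-1/8
S(3/4) = 491/256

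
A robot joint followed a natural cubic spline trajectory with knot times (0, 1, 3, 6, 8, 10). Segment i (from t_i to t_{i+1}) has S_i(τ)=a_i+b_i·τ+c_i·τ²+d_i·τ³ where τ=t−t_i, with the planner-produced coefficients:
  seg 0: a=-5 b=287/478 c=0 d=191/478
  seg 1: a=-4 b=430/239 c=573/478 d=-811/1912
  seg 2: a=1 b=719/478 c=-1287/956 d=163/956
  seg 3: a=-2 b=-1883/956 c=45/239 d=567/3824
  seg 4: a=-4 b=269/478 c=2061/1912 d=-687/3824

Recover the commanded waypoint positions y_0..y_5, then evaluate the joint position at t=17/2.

y_0 = S_0(0) = a_0 = -5
y_1 = S_1(0) = a_1 = -4
y_2 = S_2(0) = a_2 = 1
y_3 = S_3(0) = a_3 = -2
y_4 = S_4(0) = a_4 = -4
y_5 = S_4(2) = 0
t_q=17/2 is in segment 4 (τ=1/2); S_4(τ)=-106203/30592

y_0=-5 y_1=-4 y_2=1 y_3=-2 y_4=-4 y_5=0
S(17/2) = -106203/30592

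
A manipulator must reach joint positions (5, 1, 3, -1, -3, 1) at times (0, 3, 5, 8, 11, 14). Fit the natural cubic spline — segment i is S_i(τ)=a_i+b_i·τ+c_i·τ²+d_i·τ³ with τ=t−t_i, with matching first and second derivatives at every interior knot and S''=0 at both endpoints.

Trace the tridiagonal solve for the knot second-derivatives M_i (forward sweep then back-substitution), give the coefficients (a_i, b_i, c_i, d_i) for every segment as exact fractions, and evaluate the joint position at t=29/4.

Δ: Δ0=-4/3, Δ1=1, Δ2=-4/3, Δ3=-2/3, Δ4=4/3
row 1: diag=10, rhs=14; c'=1/5, d'=7/5
row 2: denom=10−2·1/5=48/5; d'=(-14−2·7/5)/(48/5)=-7/4
row 3: denom=12−3·5/16=177/16; d'=(4−3·-7/4)/(177/16)=148/177
row 4: denom=12−3·16/59=660/59; d'=(12−3·148/177)/(660/59)=28/33
back: M4=28/33
back: M3=148/177−16/59·28/33=20/33
back: M2=-7/4−5/16·20/33=-64/33
back: M1=7/5−1/5·-64/33=59/33
M: M0=0, M1=59/33, M2=-64/33, M3=20/33, M4=28/33, M5=0
seg 0: a=5, c=M0/2=0, d=(M1−M0)/(6·3)=59/594, b=Δ0−h0·(2M0+M1)/6=-49/22
seg 1: a=1, c=M1/2=59/66, d=(M2−M1)/(6·2)=-41/132, b=Δ1−h1·(2M1+M2)/6=5/11
seg 2: a=3, c=M2/2=-32/33, d=(M3−M2)/(6·3)=14/99, b=Δ2−h2·(2M2+M3)/6=10/33
seg 3: a=-1, c=M3/2=10/33, d=(M4−M3)/(6·3)=4/297, b=Δ3−h3·(2M3+M4)/6=-56/33
seg 4: a=-3, c=M4/2=14/33, d=(M5−M4)/(6·3)=-14/297, b=Δ4−h4·(2M4+M5)/6=16/33
t_q=29/4 → seg 2, τ=9/4; S=3+10/33·τ+-32/33·τ²+14/99·τ³=135/352

  seg 0: a=5 b=-49/22 c=0 d=59/594
  seg 1: a=1 b=5/11 c=59/66 d=-41/132
  seg 2: a=3 b=10/33 c=-32/33 d=14/99
  seg 3: a=-1 b=-56/33 c=10/33 d=4/297
  seg 4: a=-3 b=16/33 c=14/33 d=-14/297
S(29/4) = 135/352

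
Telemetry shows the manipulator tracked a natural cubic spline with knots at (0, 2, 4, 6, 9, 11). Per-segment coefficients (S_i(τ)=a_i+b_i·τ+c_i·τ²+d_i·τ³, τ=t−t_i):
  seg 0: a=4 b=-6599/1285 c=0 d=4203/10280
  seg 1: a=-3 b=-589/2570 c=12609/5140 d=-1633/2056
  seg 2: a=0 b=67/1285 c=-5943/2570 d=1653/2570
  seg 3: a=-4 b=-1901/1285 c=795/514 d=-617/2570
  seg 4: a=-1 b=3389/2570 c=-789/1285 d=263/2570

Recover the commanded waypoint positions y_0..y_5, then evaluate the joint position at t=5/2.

y_0 = S_0(0) = a_0 = 4
y_1 = S_1(0) = a_1 = -3
y_2 = S_2(0) = a_2 = 0
y_3 = S_3(0) = a_3 = -4
y_4 = S_4(0) = a_4 = -1
y_5 = S_4(2) = 0
t_q=5/2 is in segment 1 (τ=1/2); S_1(τ)=-213873/82240

y_0=4 y_1=-3 y_2=0 y_3=-4 y_4=-1 y_5=0
S(5/2) = -213873/82240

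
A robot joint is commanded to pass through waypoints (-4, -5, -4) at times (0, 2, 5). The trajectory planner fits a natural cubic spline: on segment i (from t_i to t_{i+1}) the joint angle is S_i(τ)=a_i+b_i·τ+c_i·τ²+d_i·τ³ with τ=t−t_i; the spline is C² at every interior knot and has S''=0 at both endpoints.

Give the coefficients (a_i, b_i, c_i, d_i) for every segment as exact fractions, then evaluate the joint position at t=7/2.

Δ: Δ0=-1/2, Δ1=1/3
row 1: diag=10, rhs=5; c'=3/10, d'=1/2
back: M1=1/2
M: M0=0, M1=1/2, M2=0
seg 0: a=-4, c=M0/2=0, d=(M1−M0)/(6·2)=1/24, b=Δ0−h0·(2M0+M1)/6=-2/3
seg 1: a=-5, c=M1/2=1/4, d=(M2−M1)/(6·3)=-1/36, b=Δ1−h1·(2M1+M2)/6=-1/6
t_q=7/2 → seg 1, τ=3/2; S=-5+-1/6·τ+1/4·τ²+-1/36·τ³=-153/32

  seg 0: a=-4 b=-2/3 c=0 d=1/24
  seg 1: a=-5 b=-1/6 c=1/4 d=-1/36
S(7/2) = -153/32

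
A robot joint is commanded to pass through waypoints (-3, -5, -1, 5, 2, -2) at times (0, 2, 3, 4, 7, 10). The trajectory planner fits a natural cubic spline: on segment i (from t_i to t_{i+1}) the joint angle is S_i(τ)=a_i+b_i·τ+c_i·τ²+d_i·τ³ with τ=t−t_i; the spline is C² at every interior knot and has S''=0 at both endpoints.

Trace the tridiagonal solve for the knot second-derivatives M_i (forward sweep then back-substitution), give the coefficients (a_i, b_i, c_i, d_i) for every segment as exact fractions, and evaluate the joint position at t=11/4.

  seg 0: a=-3 b=-4775/1929 c=0 d=1423/3858
  seg 1: a=-5 b=3763/1929 c=1423/643 d=-316/1929
  seg 2: a=-1 b=11353/1929 c=1107/643 d=-3100/1929
  seg 3: a=5 b=8695/1929 c=-1993/643 d=7313/17361
  seg 4: a=2 b=-5240/1929 c=1334/1929 d=-1334/17361
S(11/4) = -6073/2572

Δ: Δ0=-1, Δ1=4, Δ2=6, Δ3=-1, Δ4=-4/3
row 1: diag=6, rhs=30; c'=1/6, d'=5
row 2: denom=4−1·1/6=23/6; d'=(12−1·5)/(23/6)=42/23
row 3: denom=8−1·6/23=178/23; d'=(-42−1·42/23)/(178/23)=-504/89
row 4: denom=12−3·69/178=1929/178; d'=(-2−3·-504/89)/(1929/178)=2668/1929
back: M4=2668/1929
back: M3=-504/89−69/178·2668/1929=-3986/643
back: M2=42/23−6/23·-3986/643=2214/643
back: M1=5−1/6·2214/643=2846/643
M: M0=0, M1=2846/643, M2=2214/643, M3=-3986/643, M4=2668/1929, M5=0
seg 0: a=-3, c=M0/2=0, d=(M1−M0)/(6·2)=1423/3858, b=Δ0−h0·(2M0+M1)/6=-4775/1929
seg 1: a=-5, c=M1/2=1423/643, d=(M2−M1)/(6·1)=-316/1929, b=Δ1−h1·(2M1+M2)/6=3763/1929
seg 2: a=-1, c=M2/2=1107/643, d=(M3−M2)/(6·1)=-3100/1929, b=Δ2−h2·(2M2+M3)/6=11353/1929
seg 3: a=5, c=M3/2=-1993/643, d=(M4−M3)/(6·3)=7313/17361, b=Δ3−h3·(2M3+M4)/6=8695/1929
seg 4: a=2, c=M4/2=1334/1929, d=(M5−M4)/(6·3)=-1334/17361, b=Δ4−h4·(2M4+M5)/6=-5240/1929
t_q=11/4 → seg 1, τ=3/4; S=-5+3763/1929·τ+1423/643·τ²+-316/1929·τ³=-6073/2572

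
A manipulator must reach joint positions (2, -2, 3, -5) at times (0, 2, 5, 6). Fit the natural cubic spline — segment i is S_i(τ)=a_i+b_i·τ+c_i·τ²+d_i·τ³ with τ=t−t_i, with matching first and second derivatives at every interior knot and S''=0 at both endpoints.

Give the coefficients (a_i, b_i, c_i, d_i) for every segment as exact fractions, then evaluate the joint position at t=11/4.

Δ: Δ0=-2, Δ1=5/3, Δ2=-8
row 1: diag=10, rhs=22; c'=3/10, d'=11/5
row 2: denom=8−3·3/10=71/10; d'=(-58−3·11/5)/(71/10)=-646/71
back: M2=-646/71
back: M1=11/5−3/10·-646/71=350/71
M: M0=0, M1=350/71, M2=-646/71, M3=0
seg 0: a=2, c=M0/2=0, d=(M1−M0)/(6·2)=175/426, b=Δ0−h0·(2M0+M1)/6=-776/213
seg 1: a=-2, c=M1/2=175/71, d=(M2−M1)/(6·3)=-166/213, b=Δ1−h1·(2M1+M2)/6=274/213
seg 2: a=3, c=M2/2=-323/71, d=(M3−M2)/(6·1)=323/213, b=Δ2−h2·(2M2+M3)/6=-1058/213
t_q=11/4 → seg 1, τ=3/4; S=-2+274/213·τ+175/71·τ²+-166/213·τ³=51/2272

  seg 0: a=2 b=-776/213 c=0 d=175/426
  seg 1: a=-2 b=274/213 c=175/71 d=-166/213
  seg 2: a=3 b=-1058/213 c=-323/71 d=323/213
S(11/4) = 51/2272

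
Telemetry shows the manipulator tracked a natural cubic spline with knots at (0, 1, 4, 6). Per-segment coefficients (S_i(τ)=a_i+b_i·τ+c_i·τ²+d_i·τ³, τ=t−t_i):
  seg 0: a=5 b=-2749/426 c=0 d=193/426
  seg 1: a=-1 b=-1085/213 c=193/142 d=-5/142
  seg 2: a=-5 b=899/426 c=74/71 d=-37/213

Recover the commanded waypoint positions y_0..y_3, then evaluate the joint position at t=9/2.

y_0=5 y_1=-1 y_2=-5 y_3=2
S(9/2) = -2105/568

y_0 = S_0(0) = a_0 = 5
y_1 = S_1(0) = a_1 = -1
y_2 = S_2(0) = a_2 = -5
y_3 = S_2(2) = 2
t_q=9/2 is in segment 2 (τ=1/2); S_2(τ)=-2105/568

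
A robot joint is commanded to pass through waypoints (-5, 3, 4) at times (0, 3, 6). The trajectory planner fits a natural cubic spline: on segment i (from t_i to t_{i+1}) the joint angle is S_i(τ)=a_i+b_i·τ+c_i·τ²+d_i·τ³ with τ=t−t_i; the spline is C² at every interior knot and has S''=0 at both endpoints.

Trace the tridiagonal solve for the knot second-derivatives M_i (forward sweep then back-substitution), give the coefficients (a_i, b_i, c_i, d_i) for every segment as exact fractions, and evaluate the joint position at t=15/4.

Δ: Δ0=8/3, Δ1=1/3
row 1: diag=12, rhs=-14; c'=1/4, d'=-7/6
back: M1=-7/6
M: M0=0, M1=-7/6, M2=0
seg 0: a=-5, c=M0/2=0, d=(M1−M0)/(6·3)=-7/108, b=Δ0−h0·(2M0+M1)/6=13/4
seg 1: a=3, c=M1/2=-7/12, d=(M2−M1)/(6·3)=7/108, b=Δ1−h1·(2M1+M2)/6=3/2
t_q=15/4 → seg 1, τ=3/4; S=3+3/2·τ+-7/12·τ²+7/108·τ³=979/256

  seg 0: a=-5 b=13/4 c=0 d=-7/108
  seg 1: a=3 b=3/2 c=-7/12 d=7/108
S(15/4) = 979/256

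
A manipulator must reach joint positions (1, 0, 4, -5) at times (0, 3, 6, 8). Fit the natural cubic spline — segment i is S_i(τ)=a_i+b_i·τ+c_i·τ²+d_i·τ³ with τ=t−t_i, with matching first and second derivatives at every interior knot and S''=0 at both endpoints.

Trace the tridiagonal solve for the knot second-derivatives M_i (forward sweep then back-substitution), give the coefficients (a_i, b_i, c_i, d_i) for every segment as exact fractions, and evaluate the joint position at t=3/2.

Δ: Δ0=-1/3, Δ1=4/3, Δ2=-9/2
row 1: diag=12, rhs=10; c'=1/4, d'=5/6
row 2: denom=10−3·1/4=37/4; d'=(-35−3·5/6)/(37/4)=-150/37
back: M2=-150/37
back: M1=5/6−1/4·-150/37=205/111
M: M0=0, M1=205/111, M2=-150/37, M3=0
seg 0: a=1, c=M0/2=0, d=(M1−M0)/(6·3)=205/1998, b=Δ0−h0·(2M0+M1)/6=-93/74
seg 1: a=0, c=M1/2=205/222, d=(M2−M1)/(6·3)=-655/1998, b=Δ1−h1·(2M1+M2)/6=56/37
seg 2: a=4, c=M2/2=-75/37, d=(M3−M2)/(6·2)=25/74, b=Δ2−h2·(2M2+M3)/6=-133/74
t_q=3/2 → seg 0, τ=3/2; S=1+-93/74·τ+0·τ²+205/1998·τ³=-319/592

  seg 0: a=1 b=-93/74 c=0 d=205/1998
  seg 1: a=0 b=56/37 c=205/222 d=-655/1998
  seg 2: a=4 b=-133/74 c=-75/37 d=25/74
S(3/2) = -319/592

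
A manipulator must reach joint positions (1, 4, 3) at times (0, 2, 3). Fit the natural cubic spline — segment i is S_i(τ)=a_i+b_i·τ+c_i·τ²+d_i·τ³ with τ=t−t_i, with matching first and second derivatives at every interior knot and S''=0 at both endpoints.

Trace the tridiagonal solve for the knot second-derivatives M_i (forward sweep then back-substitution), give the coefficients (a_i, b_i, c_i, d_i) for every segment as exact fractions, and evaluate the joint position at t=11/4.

  seg 0: a=1 b=7/3 c=0 d=-5/24
  seg 1: a=4 b=-1/6 c=-5/4 d=5/12
S(11/4) = 857/256

Δ: Δ0=3/2, Δ1=-1
row 1: diag=6, rhs=-15; c'=1/6, d'=-5/2
back: M1=-5/2
M: M0=0, M1=-5/2, M2=0
seg 0: a=1, c=M0/2=0, d=(M1−M0)/(6·2)=-5/24, b=Δ0−h0·(2M0+M1)/6=7/3
seg 1: a=4, c=M1/2=-5/4, d=(M2−M1)/(6·1)=5/12, b=Δ1−h1·(2M1+M2)/6=-1/6
t_q=11/4 → seg 1, τ=3/4; S=4+-1/6·τ+-5/4·τ²+5/12·τ³=857/256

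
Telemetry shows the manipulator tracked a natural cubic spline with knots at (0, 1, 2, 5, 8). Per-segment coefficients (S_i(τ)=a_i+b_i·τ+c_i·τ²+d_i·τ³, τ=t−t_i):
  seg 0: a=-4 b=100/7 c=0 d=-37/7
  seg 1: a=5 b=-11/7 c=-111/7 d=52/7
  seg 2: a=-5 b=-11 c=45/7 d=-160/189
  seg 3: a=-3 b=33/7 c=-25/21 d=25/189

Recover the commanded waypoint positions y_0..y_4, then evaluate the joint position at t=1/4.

y_0=-4 y_1=5 y_2=-5 y_3=-3 y_4=4
S(1/4) = -229/448

y_0 = S_0(0) = a_0 = -4
y_1 = S_1(0) = a_1 = 5
y_2 = S_2(0) = a_2 = -5
y_3 = S_3(0) = a_3 = -3
y_4 = S_3(3) = 4
t_q=1/4 is in segment 0 (τ=1/4); S_0(τ)=-229/448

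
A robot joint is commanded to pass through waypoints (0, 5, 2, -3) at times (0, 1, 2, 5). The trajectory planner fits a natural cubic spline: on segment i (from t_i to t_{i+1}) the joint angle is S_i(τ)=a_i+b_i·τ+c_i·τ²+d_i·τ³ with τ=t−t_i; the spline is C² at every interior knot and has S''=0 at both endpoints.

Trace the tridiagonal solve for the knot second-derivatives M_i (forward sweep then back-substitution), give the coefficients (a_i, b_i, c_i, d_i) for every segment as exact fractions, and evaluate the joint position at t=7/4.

Δ: Δ0=5, Δ1=-3, Δ2=-5/3
row 1: diag=4, rhs=-48; c'=1/4, d'=-12
row 2: denom=8−1·1/4=31/4; d'=(8−1·-12)/(31/4)=80/31
back: M2=80/31
back: M1=-12−1/4·80/31=-392/31
M: M0=0, M1=-392/31, M2=80/31, M3=0
seg 0: a=0, c=M0/2=0, d=(M1−M0)/(6·1)=-196/93, b=Δ0−h0·(2M0+M1)/6=661/93
seg 1: a=5, c=M1/2=-196/31, d=(M2−M1)/(6·1)=236/93, b=Δ1−h1·(2M1+M2)/6=73/93
seg 2: a=2, c=M2/2=40/31, d=(M3−M2)/(6·3)=-40/279, b=Δ2−h2·(2M2+M3)/6=-395/93
t_q=7/4 → seg 1, τ=3/4; S=5+73/93·τ+-196/31·τ²+236/93·τ³=1539/496

  seg 0: a=0 b=661/93 c=0 d=-196/93
  seg 1: a=5 b=73/93 c=-196/31 d=236/93
  seg 2: a=2 b=-395/93 c=40/31 d=-40/279
S(7/4) = 1539/496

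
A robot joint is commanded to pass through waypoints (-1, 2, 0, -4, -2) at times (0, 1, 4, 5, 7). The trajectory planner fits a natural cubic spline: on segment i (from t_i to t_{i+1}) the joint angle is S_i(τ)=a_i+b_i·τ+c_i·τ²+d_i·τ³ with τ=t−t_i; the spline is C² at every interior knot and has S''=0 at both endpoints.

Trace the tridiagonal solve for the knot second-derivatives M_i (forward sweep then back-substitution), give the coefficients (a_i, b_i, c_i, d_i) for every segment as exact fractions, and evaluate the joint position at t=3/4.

  seg 0: a=-1 b=1595/483 c=0 d=-146/483
  seg 1: a=2 b=1157/483 c=-146/161 d=-55/1449
  seg 2: a=0 b=-1966/483 c=-201/161 d=91/69
  seg 3: a=-4 b=-1261/483 c=436/161 d=-218/483
S(3/4) = 993/736

Δ: Δ0=3, Δ1=-2/3, Δ2=-4, Δ3=1
row 1: diag=8, rhs=-22; c'=3/8, d'=-11/4
row 2: denom=8−3·3/8=55/8; d'=(-20−3·-11/4)/(55/8)=-94/55
row 3: denom=6−1·8/55=322/55; d'=(30−1·-94/55)/(322/55)=872/161
back: M3=872/161
back: M2=-94/55−8/55·872/161=-402/161
back: M1=-11/4−3/8·-402/161=-292/161
M: M0=0, M1=-292/161, M2=-402/161, M3=872/161, M4=0
seg 0: a=-1, c=M0/2=0, d=(M1−M0)/(6·1)=-146/483, b=Δ0−h0·(2M0+M1)/6=1595/483
seg 1: a=2, c=M1/2=-146/161, d=(M2−M1)/(6·3)=-55/1449, b=Δ1−h1·(2M1+M2)/6=1157/483
seg 2: a=0, c=M2/2=-201/161, d=(M3−M2)/(6·1)=91/69, b=Δ2−h2·(2M2+M3)/6=-1966/483
seg 3: a=-4, c=M3/2=436/161, d=(M4−M3)/(6·2)=-218/483, b=Δ3−h3·(2M3+M4)/6=-1261/483
t_q=3/4 → seg 0, τ=3/4; S=-1+1595/483·τ+0·τ²+-146/483·τ³=993/736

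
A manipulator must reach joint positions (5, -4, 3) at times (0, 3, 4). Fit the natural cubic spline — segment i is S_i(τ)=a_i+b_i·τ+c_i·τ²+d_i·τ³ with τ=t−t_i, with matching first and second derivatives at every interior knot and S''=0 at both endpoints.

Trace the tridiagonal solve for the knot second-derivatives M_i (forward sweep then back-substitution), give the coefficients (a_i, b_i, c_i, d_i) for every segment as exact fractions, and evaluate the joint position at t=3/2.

  seg 0: a=5 b=-27/4 c=0 d=5/12
  seg 1: a=-4 b=9/2 c=15/4 d=-5/4
S(3/2) = -119/32

Δ: Δ0=-3, Δ1=7
row 1: diag=8, rhs=60; c'=1/8, d'=15/2
back: M1=15/2
M: M0=0, M1=15/2, M2=0
seg 0: a=5, c=M0/2=0, d=(M1−M0)/(6·3)=5/12, b=Δ0−h0·(2M0+M1)/6=-27/4
seg 1: a=-4, c=M1/2=15/4, d=(M2−M1)/(6·1)=-5/4, b=Δ1−h1·(2M1+M2)/6=9/2
t_q=3/2 → seg 0, τ=3/2; S=5+-27/4·τ+0·τ²+5/12·τ³=-119/32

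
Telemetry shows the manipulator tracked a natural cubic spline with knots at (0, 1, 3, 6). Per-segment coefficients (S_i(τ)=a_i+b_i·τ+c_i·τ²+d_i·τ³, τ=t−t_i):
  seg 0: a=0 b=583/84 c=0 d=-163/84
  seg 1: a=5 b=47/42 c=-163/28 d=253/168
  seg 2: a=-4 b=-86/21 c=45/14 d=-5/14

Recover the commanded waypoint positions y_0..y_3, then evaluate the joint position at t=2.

y_0=0 y_1=5 y_2=-4 y_3=3
S(2) = 101/56

y_0 = S_0(0) = a_0 = 0
y_1 = S_1(0) = a_1 = 5
y_2 = S_2(0) = a_2 = -4
y_3 = S_2(3) = 3
t_q=2 is in segment 1 (τ=1); S_1(τ)=101/56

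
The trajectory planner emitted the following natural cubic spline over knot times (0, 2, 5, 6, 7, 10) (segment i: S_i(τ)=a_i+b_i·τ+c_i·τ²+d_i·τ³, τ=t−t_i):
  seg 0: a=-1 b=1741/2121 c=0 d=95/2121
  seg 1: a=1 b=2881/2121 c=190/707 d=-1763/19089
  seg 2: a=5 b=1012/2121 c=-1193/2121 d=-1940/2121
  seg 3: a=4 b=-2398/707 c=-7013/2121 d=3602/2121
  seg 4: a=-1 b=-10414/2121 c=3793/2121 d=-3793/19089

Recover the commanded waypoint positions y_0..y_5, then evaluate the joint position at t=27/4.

y_0 = S_0(0) = a_0 = -1
y_1 = S_1(0) = a_1 = 1
y_2 = S_2(0) = a_2 = 5
y_3 = S_3(0) = a_3 = 4
y_4 = S_4(0) = a_4 = -1
y_5 = S_4(3) = -5
t_q=27/4 is in segment 3 (τ=3/4); S_3(τ)=7075/22624

y_0=-1 y_1=1 y_2=5 y_3=4 y_4=-1 y_5=-5
S(27/4) = 7075/22624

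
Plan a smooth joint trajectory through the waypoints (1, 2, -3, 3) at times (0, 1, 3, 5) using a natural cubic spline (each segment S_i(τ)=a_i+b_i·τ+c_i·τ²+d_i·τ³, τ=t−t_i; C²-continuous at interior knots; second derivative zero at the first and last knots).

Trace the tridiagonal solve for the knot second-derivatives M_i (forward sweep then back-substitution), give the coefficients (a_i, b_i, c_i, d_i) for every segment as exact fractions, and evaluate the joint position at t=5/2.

  seg 0: a=1 b=83/44 c=0 d=-39/44
  seg 1: a=2 b=-17/22 c=-117/44 d=79/88
  seg 2: a=-3 b=-7/11 c=30/11 d=-5/11
S(5/2) = -1487/704

Δ: Δ0=1, Δ1=-5/2, Δ2=3
row 1: diag=6, rhs=-21; c'=1/3, d'=-7/2
row 2: denom=8−2·1/3=22/3; d'=(33−2·-7/2)/(22/3)=60/11
back: M2=60/11
back: M1=-7/2−1/3·60/11=-117/22
M: M0=0, M1=-117/22, M2=60/11, M3=0
seg 0: a=1, c=M0/2=0, d=(M1−M0)/(6·1)=-39/44, b=Δ0−h0·(2M0+M1)/6=83/44
seg 1: a=2, c=M1/2=-117/44, d=(M2−M1)/(6·2)=79/88, b=Δ1−h1·(2M1+M2)/6=-17/22
seg 2: a=-3, c=M2/2=30/11, d=(M3−M2)/(6·2)=-5/11, b=Δ2−h2·(2M2+M3)/6=-7/11
t_q=5/2 → seg 1, τ=3/2; S=2+-17/22·τ+-117/44·τ²+79/88·τ³=-1487/704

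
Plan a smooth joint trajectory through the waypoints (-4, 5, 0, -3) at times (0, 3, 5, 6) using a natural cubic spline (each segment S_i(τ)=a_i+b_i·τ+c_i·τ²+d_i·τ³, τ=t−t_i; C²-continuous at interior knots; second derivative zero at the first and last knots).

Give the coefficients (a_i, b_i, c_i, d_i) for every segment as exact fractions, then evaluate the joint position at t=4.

Δ: Δ0=3, Δ1=-5/2, Δ2=-3
row 1: diag=10, rhs=-33; c'=1/5, d'=-33/10
row 2: denom=6−2·1/5=28/5; d'=(-3−2·-33/10)/(28/5)=9/14
back: M2=9/14
back: M1=-33/10−1/5·9/14=-24/7
M: M0=0, M1=-24/7, M2=9/14, M3=0
seg 0: a=-4, c=M0/2=0, d=(M1−M0)/(6·3)=-4/21, b=Δ0−h0·(2M0+M1)/6=33/7
seg 1: a=5, c=M1/2=-12/7, d=(M2−M1)/(6·2)=19/56, b=Δ1−h1·(2M1+M2)/6=-3/7
seg 2: a=0, c=M2/2=9/28, d=(M3−M2)/(6·1)=-3/28, b=Δ2−h2·(2M2+M3)/6=-45/14
t_q=4 → seg 1, τ=1; S=5+-3/7·τ+-12/7·τ²+19/56·τ³=179/56

  seg 0: a=-4 b=33/7 c=0 d=-4/21
  seg 1: a=5 b=-3/7 c=-12/7 d=19/56
  seg 2: a=0 b=-45/14 c=9/28 d=-3/28
S(4) = 179/56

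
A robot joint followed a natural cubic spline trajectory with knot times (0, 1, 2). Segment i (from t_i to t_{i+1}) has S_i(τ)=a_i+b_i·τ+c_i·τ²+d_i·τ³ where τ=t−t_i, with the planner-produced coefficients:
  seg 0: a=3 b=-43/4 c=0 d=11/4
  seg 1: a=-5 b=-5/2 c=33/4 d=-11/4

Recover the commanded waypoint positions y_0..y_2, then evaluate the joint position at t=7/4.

y_0=3 y_1=-5 y_2=-2
S(7/4) = -869/256

y_0 = S_0(0) = a_0 = 3
y_1 = S_1(0) = a_1 = -5
y_2 = S_1(1) = -2
t_q=7/4 is in segment 1 (τ=3/4); S_1(τ)=-869/256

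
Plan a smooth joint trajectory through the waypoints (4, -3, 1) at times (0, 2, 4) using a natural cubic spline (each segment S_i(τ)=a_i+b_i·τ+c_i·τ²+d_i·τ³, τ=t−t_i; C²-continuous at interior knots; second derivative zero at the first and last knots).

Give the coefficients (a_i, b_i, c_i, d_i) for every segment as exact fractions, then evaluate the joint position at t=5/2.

Δ: Δ0=-7/2, Δ1=2
row 1: diag=8, rhs=33; c'=1/4, d'=33/8
back: M1=33/8
M: M0=0, M1=33/8, M2=0
seg 0: a=4, c=M0/2=0, d=(M1−M0)/(6·2)=11/32, b=Δ0−h0·(2M0+M1)/6=-39/8
seg 1: a=-3, c=M1/2=33/16, d=(M2−M1)/(6·2)=-11/32, b=Δ1−h1·(2M1+M2)/6=-3/4
t_q=5/2 → seg 1, τ=1/2; S=-3+-3/4·τ+33/16·τ²+-11/32·τ³=-743/256

  seg 0: a=4 b=-39/8 c=0 d=11/32
  seg 1: a=-3 b=-3/4 c=33/16 d=-11/32
S(5/2) = -743/256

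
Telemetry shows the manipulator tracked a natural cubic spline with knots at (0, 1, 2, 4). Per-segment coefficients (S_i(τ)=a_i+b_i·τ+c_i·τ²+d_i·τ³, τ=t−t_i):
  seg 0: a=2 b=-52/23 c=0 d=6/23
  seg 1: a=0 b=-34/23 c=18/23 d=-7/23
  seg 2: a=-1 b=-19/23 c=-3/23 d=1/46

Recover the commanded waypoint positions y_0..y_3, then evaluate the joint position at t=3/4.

y_0 = S_0(0) = a_0 = 2
y_1 = S_1(0) = a_1 = 0
y_2 = S_2(0) = a_2 = -1
y_3 = S_2(2) = -3
t_q=3/4 is in segment 0 (τ=3/4); S_0(τ)=305/736

y_0=2 y_1=0 y_2=-1 y_3=-3
S(3/4) = 305/736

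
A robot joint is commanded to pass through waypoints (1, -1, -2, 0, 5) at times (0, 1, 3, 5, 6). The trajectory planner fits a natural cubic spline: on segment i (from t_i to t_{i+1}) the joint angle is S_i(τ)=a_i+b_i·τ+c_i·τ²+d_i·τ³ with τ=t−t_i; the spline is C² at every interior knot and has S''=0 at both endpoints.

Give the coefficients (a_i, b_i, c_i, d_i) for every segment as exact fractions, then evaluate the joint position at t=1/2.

Δ: Δ0=-2, Δ1=-1/2, Δ2=1, Δ3=5
row 1: diag=6, rhs=9; c'=1/3, d'=3/2
row 2: denom=8−2·1/3=22/3; d'=(9−2·3/2)/(22/3)=9/11
row 3: denom=6−2·3/11=60/11; d'=(24−2·9/11)/(60/11)=41/10
back: M3=41/10
back: M2=9/11−3/11·41/10=-3/10
back: M1=3/2−1/3·-3/10=8/5
M: M0=0, M1=8/5, M2=-3/10, M3=41/10, M4=0
seg 0: a=1, c=M0/2=0, d=(M1−M0)/(6·1)=4/15, b=Δ0−h0·(2M0+M1)/6=-34/15
seg 1: a=-1, c=M1/2=4/5, d=(M2−M1)/(6·2)=-19/120, b=Δ1−h1·(2M1+M2)/6=-22/15
seg 2: a=-2, c=M2/2=-3/20, d=(M3−M2)/(6·2)=11/30, b=Δ2−h2·(2M2+M3)/6=-1/6
seg 3: a=0, c=M3/2=41/20, d=(M4−M3)/(6·1)=-41/60, b=Δ3−h3·(2M3+M4)/6=109/30
t_q=1/2 → seg 0, τ=1/2; S=1+-34/15·τ+0·τ²+4/15·τ³=-1/10

  seg 0: a=1 b=-34/15 c=0 d=4/15
  seg 1: a=-1 b=-22/15 c=4/5 d=-19/120
  seg 2: a=-2 b=-1/6 c=-3/20 d=11/30
  seg 3: a=0 b=109/30 c=41/20 d=-41/60
S(1/2) = -1/10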